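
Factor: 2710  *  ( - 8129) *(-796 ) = 2^3*5^1*11^1 *199^1*271^1 * 739^1 = 17535553640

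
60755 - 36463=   24292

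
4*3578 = 14312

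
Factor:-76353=  -  3^1*31^1  *821^1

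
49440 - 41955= 7485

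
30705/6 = 10235/2=5117.50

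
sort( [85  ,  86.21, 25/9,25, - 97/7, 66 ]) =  [-97/7,25/9, 25, 66,  85,  86.21 ]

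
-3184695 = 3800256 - 6984951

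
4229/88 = 4229/88  =  48.06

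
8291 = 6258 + 2033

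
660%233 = 194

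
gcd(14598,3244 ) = 1622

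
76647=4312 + 72335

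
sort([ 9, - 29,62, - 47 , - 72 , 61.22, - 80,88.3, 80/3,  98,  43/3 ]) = [ - 80, - 72, - 47, -29,9, 43/3, 80/3, 61.22, 62,88.3,98]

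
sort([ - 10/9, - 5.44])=[ - 5.44, - 10/9 ] 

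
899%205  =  79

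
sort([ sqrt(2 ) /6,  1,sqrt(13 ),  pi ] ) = [sqrt(2 )/6, 1, pi,  sqrt ( 13 ) ]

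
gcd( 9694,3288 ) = 2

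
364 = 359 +5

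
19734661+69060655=88795316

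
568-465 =103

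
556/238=278/119=2.34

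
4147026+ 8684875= 12831901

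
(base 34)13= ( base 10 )37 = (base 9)41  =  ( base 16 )25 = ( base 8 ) 45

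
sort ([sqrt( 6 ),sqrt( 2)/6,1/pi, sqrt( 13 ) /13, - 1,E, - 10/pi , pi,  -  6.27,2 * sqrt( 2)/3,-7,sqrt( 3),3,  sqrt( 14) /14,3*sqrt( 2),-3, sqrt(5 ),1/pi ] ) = [-7, - 6.27,-10/pi, - 3, - 1,sqrt(2)/6, sqrt(14 ) /14,sqrt(13)/13,1/pi,1/pi,2*sqrt( 2)/3, sqrt( 3),sqrt( 5),sqrt(6 ),E,3,pi, 3*sqrt (2)] 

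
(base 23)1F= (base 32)16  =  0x26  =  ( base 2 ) 100110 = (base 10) 38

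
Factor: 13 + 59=2^3 * 3^2= 72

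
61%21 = 19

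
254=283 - 29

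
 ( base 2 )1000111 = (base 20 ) 3B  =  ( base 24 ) 2n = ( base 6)155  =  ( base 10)71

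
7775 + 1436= 9211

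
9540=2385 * 4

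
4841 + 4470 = 9311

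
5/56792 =5/56792 =0.00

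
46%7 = 4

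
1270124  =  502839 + 767285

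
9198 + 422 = 9620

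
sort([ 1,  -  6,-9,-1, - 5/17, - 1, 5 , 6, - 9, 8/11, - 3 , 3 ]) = [ - 9, - 9, - 6 , - 3,-1, - 1, - 5/17,  8/11, 1,3,5, 6 ]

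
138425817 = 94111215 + 44314602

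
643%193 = 64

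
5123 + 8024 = 13147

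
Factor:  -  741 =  - 3^1*13^1*19^1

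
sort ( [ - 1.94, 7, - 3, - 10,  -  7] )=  [ - 10, - 7,-3, - 1.94, 7] 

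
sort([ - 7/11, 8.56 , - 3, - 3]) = [ - 3, -3,- 7/11 , 8.56] 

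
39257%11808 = 3833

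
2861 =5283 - 2422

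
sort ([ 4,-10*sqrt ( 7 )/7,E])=[  -  10*sqrt(7 ) /7, E, 4]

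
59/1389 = 59/1389 = 0.04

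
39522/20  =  19761/10=1976.10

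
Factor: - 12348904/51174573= - 2^3*3^( - 1)*17^( - 1 )*67^1 * 797^( - 1)*1259^( - 1 )*23039^1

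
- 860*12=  - 10320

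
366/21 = 122/7 = 17.43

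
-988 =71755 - 72743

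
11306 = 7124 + 4182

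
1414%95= 84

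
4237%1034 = 101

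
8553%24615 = 8553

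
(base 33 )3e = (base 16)71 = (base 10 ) 113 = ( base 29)3Q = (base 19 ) 5i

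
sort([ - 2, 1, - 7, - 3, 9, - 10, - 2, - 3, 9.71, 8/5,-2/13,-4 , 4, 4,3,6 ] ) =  [-10,-7, - 4,-3 , - 3, - 2, -2,  -  2/13, 1 , 8/5,3, 4,4, 6, 9, 9.71]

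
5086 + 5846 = 10932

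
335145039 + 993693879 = 1328838918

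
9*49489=445401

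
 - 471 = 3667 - 4138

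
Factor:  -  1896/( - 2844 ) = 2/3 = 2^1 * 3^( - 1) 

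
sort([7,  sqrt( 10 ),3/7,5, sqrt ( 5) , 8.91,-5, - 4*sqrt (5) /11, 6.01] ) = [ - 5, - 4*sqrt( 5 )/11, 3/7,sqrt( 5), sqrt( 10),5,6.01, 7, 8.91]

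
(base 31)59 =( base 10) 164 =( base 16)a4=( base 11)13a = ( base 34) 4s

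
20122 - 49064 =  - 28942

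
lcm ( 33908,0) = 0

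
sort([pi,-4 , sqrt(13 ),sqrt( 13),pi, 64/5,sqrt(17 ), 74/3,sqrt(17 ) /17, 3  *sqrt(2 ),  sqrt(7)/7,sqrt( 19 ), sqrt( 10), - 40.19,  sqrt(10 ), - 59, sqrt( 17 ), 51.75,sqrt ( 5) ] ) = [ - 59, - 40.19, - 4 , sqrt(17 ) /17, sqrt(7 ) /7,sqrt( 5 ), pi  ,  pi,sqrt( 10), sqrt(10 ),sqrt ( 13 ), sqrt ( 13),sqrt(17), sqrt(17),3*sqrt(2 ),sqrt ( 19 ), 64/5,74/3,51.75]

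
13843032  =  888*15589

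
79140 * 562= 44476680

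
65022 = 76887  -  11865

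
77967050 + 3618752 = 81585802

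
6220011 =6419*969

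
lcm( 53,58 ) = 3074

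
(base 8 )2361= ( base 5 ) 20030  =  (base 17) 467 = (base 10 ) 1265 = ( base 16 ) 4F1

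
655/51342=655/51342 =0.01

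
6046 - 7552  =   -1506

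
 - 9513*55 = - 523215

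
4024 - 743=3281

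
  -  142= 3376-3518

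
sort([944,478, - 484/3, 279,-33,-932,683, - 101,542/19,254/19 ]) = [ -932 ,-484/3, - 101,  -  33,254/19, 542/19,279, 478,683,  944 ] 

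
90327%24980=15387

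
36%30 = 6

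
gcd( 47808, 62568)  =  72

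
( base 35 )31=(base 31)3D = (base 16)6A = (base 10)106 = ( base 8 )152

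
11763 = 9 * 1307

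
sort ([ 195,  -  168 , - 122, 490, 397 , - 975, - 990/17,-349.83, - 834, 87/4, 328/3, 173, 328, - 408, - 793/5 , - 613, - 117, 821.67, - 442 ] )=[ - 975, - 834, - 613, - 442, - 408 , - 349.83, - 168,-793/5,-122, - 117,-990/17 , 87/4 , 328/3, 173,195,  328, 397 , 490,821.67]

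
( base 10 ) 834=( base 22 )1fk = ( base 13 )4C2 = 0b1101000010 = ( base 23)1D6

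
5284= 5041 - - 243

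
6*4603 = 27618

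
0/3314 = 0 = 0.00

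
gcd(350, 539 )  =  7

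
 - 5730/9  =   - 637 + 1/3 = - 636.67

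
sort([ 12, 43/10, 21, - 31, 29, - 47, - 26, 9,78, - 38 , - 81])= [ - 81, - 47, - 38, - 31, - 26 , 43/10,9,12,21, 29,78 ]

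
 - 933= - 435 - 498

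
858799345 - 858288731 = 510614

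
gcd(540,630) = 90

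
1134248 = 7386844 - 6252596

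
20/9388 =5/2347 =0.00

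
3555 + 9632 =13187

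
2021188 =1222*1654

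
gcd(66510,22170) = 22170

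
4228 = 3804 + 424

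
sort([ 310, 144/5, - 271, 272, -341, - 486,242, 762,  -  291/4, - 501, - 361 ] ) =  [ - 501,  -  486, - 361,-341, - 271, - 291/4,144/5,242, 272,310, 762]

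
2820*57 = 160740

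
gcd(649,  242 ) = 11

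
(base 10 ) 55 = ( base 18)31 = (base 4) 313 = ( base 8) 67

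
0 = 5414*0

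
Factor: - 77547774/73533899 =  - 2^1*3^1*12924629^1*73533899^( - 1)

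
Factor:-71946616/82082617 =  - 2^3*7^1* 19^1*4493^( - 1)*18269^(-1 )*67619^1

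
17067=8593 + 8474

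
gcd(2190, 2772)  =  6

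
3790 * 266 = 1008140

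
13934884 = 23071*604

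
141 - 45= 96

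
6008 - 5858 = 150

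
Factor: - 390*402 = -156780 = - 2^2*3^2*5^1*13^1 * 67^1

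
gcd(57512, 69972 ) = 28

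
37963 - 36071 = 1892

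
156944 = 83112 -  - 73832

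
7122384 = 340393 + 6781991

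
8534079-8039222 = 494857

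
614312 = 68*9034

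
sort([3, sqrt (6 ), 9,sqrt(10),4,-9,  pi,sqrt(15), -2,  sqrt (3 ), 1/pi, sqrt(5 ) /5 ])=[ -9, - 2, 1/pi, sqrt(5 ) /5,  sqrt( 3 ),sqrt(6), 3, pi, sqrt ( 10), sqrt(15), 4,  9] 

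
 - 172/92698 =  - 86/46349= -0.00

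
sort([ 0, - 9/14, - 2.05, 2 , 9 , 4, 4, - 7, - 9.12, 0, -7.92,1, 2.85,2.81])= [ -9.12,  -  7.92,-7,  -  2.05 , - 9/14, 0, 0, 1,2, 2.81 , 2.85, 4,  4,9 ] 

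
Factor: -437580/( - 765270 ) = 442/773= 2^1 * 13^1*17^1*773^( - 1)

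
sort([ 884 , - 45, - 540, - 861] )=[ - 861 , -540, - 45, 884 ] 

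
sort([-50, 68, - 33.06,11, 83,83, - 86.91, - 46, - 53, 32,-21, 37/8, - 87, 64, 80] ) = [ - 87, - 86.91, - 53, - 50 , - 46, - 33.06, - 21, 37/8, 11, 32, 64, 68,80,83 , 83 ] 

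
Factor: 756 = 2^2 *3^3*7^1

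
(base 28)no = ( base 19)1G3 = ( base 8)1234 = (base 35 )j3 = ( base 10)668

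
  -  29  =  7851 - 7880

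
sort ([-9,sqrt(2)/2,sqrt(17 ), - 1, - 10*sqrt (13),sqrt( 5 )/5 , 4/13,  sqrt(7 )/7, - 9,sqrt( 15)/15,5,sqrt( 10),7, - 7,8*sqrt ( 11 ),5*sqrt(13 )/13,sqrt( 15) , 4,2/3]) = [ - 10*sqrt( 13 ),-9,-9, - 7,  -  1,sqrt( 15 )/15,  4/13, sqrt( 7)/7,sqrt(5)/5,2/3,sqrt ( 2)/2,5 * sqrt( 13 )/13,sqrt( 10),sqrt ( 15),4,sqrt(17),5,7, 8*sqrt(11)] 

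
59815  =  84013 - 24198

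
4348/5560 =1087/1390 = 0.78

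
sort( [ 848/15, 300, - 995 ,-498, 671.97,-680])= [ - 995,-680, - 498, 848/15,300,  671.97 ]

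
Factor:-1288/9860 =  - 2^1*5^(-1)*7^1*17^( - 1)  *23^1*29^( - 1) = - 322/2465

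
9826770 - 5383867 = 4442903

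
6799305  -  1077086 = 5722219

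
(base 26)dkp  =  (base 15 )2b73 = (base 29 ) B2O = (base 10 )9333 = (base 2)10010001110101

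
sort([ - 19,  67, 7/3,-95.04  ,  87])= [ - 95.04, - 19,7/3,67, 87] 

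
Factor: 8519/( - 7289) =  - 7^1*37^( - 1)* 197^( - 1 )*1217^1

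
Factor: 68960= 2^5*5^1*431^1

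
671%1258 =671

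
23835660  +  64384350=88220010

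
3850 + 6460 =10310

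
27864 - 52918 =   -  25054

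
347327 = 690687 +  - 343360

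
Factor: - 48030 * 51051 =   -  2451979530= - 2^1*3^2*5^1*7^1*11^1*13^1 * 17^1*1601^1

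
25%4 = 1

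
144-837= - 693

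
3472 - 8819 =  - 5347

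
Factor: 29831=23^1*1297^1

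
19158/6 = 3193 = 3193.00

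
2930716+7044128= 9974844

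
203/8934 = 203/8934 = 0.02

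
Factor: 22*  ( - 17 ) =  - 2^1 * 11^1 * 17^1 = - 374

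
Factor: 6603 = 3^1*31^1*71^1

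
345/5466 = 115/1822 = 0.06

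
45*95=4275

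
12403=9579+2824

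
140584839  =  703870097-563285258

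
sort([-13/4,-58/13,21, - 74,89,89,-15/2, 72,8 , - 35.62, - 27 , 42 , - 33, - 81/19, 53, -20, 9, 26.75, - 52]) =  [-74, - 52,-35.62,-33, - 27, - 20,-15/2, - 58/13,-81/19, - 13/4,8,9,21,26.75,42,53, 72, 89,89]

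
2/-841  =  -1 + 839/841  =  -  0.00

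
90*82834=7455060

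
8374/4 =4187/2 = 2093.50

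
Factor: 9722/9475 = 2^1*5^( - 2)*379^(-1)*4861^1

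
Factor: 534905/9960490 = 106981/1992098 = 2^( - 1)*7^1*17^1*29^1 * 31^1*996049^ ( - 1)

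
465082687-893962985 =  - 428880298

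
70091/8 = 70091/8= 8761.38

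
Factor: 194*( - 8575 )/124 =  - 2^(-1)*5^2*7^3* 31^(-1 )*97^1 = -831775/62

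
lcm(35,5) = 35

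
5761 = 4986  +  775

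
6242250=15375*406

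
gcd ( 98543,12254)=1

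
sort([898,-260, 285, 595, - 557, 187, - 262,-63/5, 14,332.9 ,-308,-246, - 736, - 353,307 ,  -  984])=[ - 984,-736,-557, - 353,-308, - 262, - 260,  -  246,  -  63/5, 14,187, 285, 307,332.9,595,  898]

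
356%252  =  104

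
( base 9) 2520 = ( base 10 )1881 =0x759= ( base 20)4e1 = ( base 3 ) 2120200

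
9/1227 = 3/409 = 0.01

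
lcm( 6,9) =18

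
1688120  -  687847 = 1000273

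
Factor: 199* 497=7^1*  71^1*199^1 = 98903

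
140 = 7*20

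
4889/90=54 + 29/90  =  54.32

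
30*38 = 1140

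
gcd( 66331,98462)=1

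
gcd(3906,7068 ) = 186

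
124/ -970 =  - 62/485=- 0.13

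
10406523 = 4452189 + 5954334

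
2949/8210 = 2949/8210 = 0.36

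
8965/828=8965/828 = 10.83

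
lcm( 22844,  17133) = 68532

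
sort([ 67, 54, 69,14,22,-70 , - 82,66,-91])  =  [ - 91, - 82, - 70,14,22,54, 66,67,69]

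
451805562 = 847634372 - 395828810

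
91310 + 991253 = 1082563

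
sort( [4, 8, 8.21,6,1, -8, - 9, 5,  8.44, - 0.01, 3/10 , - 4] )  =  [-9, - 8,  -  4,-0.01,3/10,1,4, 5 , 6,8,8.21, 8.44]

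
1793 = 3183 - 1390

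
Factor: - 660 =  - 2^2*3^1 * 5^1 * 11^1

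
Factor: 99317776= 2^4 * 479^1 * 12959^1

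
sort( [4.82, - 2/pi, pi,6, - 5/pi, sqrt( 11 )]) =[  -  5/pi,  -  2/pi,pi, sqrt(11 ), 4.82,6] 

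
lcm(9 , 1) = 9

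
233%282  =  233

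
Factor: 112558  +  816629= 929187 = 3^2*7^4*43^1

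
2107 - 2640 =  - 533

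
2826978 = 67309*42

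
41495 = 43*965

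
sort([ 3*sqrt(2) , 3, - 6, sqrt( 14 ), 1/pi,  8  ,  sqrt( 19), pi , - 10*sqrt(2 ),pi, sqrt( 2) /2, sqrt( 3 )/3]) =[ - 10*sqrt( 2), - 6, 1/pi,sqrt( 3)/3,sqrt( 2)/2, 3, pi, pi,sqrt( 14) , 3*sqrt( 2), sqrt(19),8 ] 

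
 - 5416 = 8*( - 677 ) 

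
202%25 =2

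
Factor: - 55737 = -3^2* 11^1*563^1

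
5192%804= 368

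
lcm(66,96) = 1056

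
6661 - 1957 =4704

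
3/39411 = 1/13137 = 0.00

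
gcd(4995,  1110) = 555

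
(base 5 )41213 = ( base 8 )5173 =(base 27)3IA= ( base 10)2683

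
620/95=6 + 10/19 = 6.53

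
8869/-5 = - 8869/5  =  - 1773.80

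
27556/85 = 324+16/85=324.19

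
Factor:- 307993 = -7^1*23^1*1913^1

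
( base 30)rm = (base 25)187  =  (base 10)832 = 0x340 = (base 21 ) 1id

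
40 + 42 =82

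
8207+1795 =10002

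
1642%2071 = 1642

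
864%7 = 3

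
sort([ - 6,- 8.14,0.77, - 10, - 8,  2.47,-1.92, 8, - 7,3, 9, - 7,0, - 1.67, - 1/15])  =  [ - 10,-8.14, - 8,-7,-7,-6, - 1.92, - 1.67, - 1/15,0,  0.77,2.47,3, 8,9]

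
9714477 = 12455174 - 2740697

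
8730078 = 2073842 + 6656236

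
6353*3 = 19059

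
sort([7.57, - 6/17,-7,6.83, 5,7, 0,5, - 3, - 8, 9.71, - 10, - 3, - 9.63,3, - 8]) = [  -  10,  -  9.63, - 8, - 8, - 7, - 3,-3,  -  6/17, 0, 3, 5,5,6.83, 7,7.57,9.71]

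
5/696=5/696 =0.01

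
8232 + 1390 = 9622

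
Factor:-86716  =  -2^2*7^1*19^1*  163^1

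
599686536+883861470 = 1483548006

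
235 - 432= -197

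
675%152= 67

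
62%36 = 26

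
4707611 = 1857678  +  2849933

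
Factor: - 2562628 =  - 2^2*43^1*47^1 * 317^1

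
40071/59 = 40071/59 = 679.17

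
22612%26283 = 22612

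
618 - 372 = 246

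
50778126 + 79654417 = 130432543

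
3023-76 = 2947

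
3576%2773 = 803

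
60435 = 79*765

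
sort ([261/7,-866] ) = [ - 866,261/7 ]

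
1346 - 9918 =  - 8572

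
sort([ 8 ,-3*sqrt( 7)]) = [-3*sqrt( 7),8 ] 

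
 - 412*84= - 34608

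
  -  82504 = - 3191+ - 79313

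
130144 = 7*18592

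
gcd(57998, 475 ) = 1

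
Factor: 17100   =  2^2*3^2*5^2 * 19^1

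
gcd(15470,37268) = 14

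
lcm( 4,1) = 4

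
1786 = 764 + 1022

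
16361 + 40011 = 56372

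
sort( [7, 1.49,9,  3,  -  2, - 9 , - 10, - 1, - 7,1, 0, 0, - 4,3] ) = [ -10,  -  9, - 7,-4, - 2,-1, 0,0,1,1.49, 3, 3, 7, 9 ]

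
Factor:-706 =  - 2^1*353^1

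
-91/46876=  - 91/46876=- 0.00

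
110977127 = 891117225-780140098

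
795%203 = 186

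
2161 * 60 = 129660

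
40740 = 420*97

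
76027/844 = 90 + 67/844 = 90.08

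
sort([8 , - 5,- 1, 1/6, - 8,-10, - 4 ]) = [ - 10,  -  8, - 5, - 4, - 1, 1/6, 8 ] 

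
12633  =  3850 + 8783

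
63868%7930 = 428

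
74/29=74/29  =  2.55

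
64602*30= 1938060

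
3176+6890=10066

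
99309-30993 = 68316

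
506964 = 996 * 509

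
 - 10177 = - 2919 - 7258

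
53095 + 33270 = 86365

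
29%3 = 2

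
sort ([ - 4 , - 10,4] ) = [ - 10 , - 4,4 ] 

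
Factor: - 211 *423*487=  -  3^2* 47^1*211^1*487^1 = - 43466211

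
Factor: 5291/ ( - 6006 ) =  - 37/42 = -2^(-1)*3^(-1)*7^( - 1) * 37^1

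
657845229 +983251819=1641097048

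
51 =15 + 36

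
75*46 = 3450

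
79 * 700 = 55300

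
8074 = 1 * 8074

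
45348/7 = 45348/7 = 6478.29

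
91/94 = 91/94  =  0.97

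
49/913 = 49/913 =0.05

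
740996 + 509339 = 1250335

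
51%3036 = 51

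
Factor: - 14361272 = - 2^3 * 1319^1  *  1361^1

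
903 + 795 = 1698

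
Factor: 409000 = 2^3 * 5^3*409^1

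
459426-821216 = -361790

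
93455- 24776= 68679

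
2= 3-1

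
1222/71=1222/71 = 17.21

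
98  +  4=102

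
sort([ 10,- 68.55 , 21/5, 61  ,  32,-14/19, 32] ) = [ - 68.55, - 14/19,21/5, 10, 32, 32, 61]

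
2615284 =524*4991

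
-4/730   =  -1 +363/365 = -0.01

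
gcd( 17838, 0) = 17838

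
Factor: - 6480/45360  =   - 1/7 = -  7^( - 1) 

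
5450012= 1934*2818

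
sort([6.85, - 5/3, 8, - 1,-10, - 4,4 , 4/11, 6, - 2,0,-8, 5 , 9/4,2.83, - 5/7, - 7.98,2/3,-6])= [ - 10, - 8, - 7.98,-6,- 4, - 2,-5/3,-1,  -  5/7, 0, 4/11 , 2/3,9/4,2.83, 4, 5,  6,6.85, 8]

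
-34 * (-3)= 102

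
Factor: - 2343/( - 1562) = 2^ ( - 1)*3^1 = 3/2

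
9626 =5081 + 4545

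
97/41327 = 97/41327 = 0.00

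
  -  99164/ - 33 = 3004 + 32/33 = 3004.97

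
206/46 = 4 + 11/23 = 4.48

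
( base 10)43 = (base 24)1j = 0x2b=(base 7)61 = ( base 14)31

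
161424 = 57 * 2832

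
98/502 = 49/251= 0.20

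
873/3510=97/390=0.25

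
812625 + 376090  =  1188715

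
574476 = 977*588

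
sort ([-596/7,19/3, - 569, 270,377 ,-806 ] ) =[  -  806,-569,-596/7, 19/3,270,  377 ] 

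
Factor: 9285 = 3^1* 5^1*619^1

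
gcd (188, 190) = 2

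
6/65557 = 6/65557= 0.00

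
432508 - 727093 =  - 294585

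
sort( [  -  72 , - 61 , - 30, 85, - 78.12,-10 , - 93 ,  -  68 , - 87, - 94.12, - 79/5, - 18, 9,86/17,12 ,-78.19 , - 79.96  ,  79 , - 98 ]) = [ - 98, - 94.12 , - 93, - 87, - 79.96,-78.19,  -  78.12,  -  72 , - 68,- 61 , - 30, - 18 , - 79/5, -10,86/17, 9,  12,79, 85]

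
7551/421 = 7551/421 = 17.94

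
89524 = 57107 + 32417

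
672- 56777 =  - 56105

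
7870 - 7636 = 234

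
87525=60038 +27487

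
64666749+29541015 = 94207764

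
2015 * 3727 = 7509905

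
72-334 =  - 262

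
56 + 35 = 91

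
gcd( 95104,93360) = 16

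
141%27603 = 141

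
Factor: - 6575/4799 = - 5^2*263^1*4799^(-1) 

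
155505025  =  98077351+57427674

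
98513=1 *98513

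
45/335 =9/67 =0.13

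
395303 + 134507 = 529810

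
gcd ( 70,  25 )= 5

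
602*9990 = 6013980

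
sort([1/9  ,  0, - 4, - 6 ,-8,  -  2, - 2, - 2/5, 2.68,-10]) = [ - 10 , - 8,-6,  -  4,-2, - 2, - 2/5, 0 , 1/9,2.68]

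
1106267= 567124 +539143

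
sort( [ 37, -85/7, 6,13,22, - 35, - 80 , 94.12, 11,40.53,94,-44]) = [  -  80, - 44,  -  35, - 85/7,6,  11,13,22,37,40.53,94, 94.12] 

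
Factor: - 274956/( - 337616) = 68739/84404 = 2^( - 2) * 3^1*11^1*2083^1*21101^ (- 1 ) 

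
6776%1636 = 232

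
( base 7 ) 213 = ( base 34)36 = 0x6c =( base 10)108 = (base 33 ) 39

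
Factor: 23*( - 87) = - 2001= -3^1*23^1*29^1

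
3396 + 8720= 12116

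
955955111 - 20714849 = 935240262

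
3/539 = 3/539= 0.01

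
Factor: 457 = 457^1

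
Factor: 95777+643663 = 739440 = 2^4*3^2*5^1*13^1*79^1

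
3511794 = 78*45023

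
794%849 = 794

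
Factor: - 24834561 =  - 3^1*41^1*201907^1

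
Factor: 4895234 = 2^1* 73^1*33529^1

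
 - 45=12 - 57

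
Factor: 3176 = 2^3 *397^1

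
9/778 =9/778 = 0.01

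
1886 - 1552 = 334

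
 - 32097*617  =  -19803849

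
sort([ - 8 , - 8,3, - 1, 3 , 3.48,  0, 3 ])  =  [-8, - 8, - 1,  0, 3,3,3, 3.48 ] 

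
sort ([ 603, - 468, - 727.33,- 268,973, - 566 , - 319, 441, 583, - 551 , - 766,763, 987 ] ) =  [  -  766, - 727.33 , - 566  , - 551, - 468, - 319, - 268 , 441,  583,603, 763,973,987 ] 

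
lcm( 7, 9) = 63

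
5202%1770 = 1662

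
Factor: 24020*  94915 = 2279858300= 2^2*5^2*41^1*463^1*1201^1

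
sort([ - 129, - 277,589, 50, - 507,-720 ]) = [ - 720, - 507, - 277,-129,50,589]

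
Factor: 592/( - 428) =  - 2^2*37^1*107^ ( - 1) = - 148/107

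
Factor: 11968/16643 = 2^6 * 89^( - 1) = 64/89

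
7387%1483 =1455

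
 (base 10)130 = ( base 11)109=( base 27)4m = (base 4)2002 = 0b10000010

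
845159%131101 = 58553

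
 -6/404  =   - 3/202= - 0.01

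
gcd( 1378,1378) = 1378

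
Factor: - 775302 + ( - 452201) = - 61^1*20123^1 = -1227503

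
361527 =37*9771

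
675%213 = 36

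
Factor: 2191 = 7^1*313^1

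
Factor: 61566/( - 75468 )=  - 31/38 = -2^ (-1)*19^( - 1)*31^1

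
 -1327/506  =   -3 + 191/506=-  2.62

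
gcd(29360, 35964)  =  4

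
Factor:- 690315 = -3^1*5^1*46021^1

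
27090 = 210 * 129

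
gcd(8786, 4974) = 2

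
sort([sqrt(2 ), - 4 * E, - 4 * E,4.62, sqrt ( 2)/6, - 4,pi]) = [ -4*E, - 4*E ,-4, sqrt (2 ) /6,  sqrt (2) , pi, 4.62 ]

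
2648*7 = 18536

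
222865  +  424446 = 647311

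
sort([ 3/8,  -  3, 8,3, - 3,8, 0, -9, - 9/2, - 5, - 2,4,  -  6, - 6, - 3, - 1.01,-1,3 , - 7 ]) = [ - 9, - 7, - 6, - 6,  -  5, - 9/2, - 3, - 3, - 3, - 2, - 1.01, - 1, 0,3/8, 3, 3,4,8,  8 ]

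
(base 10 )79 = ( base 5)304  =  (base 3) 2221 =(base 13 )61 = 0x4f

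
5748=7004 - 1256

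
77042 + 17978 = 95020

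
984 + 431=1415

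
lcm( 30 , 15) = 30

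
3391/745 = 3391/745  =  4.55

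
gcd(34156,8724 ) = 4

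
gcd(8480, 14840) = 2120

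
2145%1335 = 810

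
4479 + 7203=11682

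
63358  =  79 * 802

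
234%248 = 234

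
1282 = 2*641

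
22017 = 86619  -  64602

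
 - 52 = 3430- 3482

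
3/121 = 3/121 = 0.02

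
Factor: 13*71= 923 =13^1*71^1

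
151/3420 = 151/3420 = 0.04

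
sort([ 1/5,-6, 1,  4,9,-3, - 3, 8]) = [ - 6, - 3,-3,1/5,1,4, 8, 9]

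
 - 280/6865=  -1 + 1317/1373 = - 0.04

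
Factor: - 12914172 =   -  2^2*3^2  *358727^1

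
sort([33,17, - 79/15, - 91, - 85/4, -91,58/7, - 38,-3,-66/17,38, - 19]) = [ - 91, - 91,-38, - 85/4,-19, - 79/15, - 66/17, - 3,58/7, 17, 33,38] 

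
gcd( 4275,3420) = 855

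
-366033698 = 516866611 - 882900309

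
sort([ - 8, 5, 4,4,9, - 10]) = [  -  10 , - 8, 4,  4, 5,9]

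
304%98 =10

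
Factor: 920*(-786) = - 2^4 * 3^1 * 5^1*23^1*131^1 = -723120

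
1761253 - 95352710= -93591457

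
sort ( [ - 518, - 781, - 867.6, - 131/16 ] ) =[ - 867.6, - 781 , - 518, - 131/16 ] 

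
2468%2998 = 2468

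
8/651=8/651 = 0.01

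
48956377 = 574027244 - 525070867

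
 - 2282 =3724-6006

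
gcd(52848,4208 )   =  16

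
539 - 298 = 241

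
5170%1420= 910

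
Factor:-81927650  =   - 2^1*5^2*7^1*149^1*1571^1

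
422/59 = 422/59  =  7.15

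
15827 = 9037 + 6790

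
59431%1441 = 350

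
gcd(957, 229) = 1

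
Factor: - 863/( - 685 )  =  5^( - 1 )*137^(- 1 )* 863^1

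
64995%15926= 1291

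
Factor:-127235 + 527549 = 400314 = 2^1*3^1*137^1 * 487^1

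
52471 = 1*52471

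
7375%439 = 351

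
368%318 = 50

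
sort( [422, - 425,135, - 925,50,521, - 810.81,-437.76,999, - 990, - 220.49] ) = [ - 990, - 925, - 810.81, - 437.76, - 425, - 220.49,50,  135,422 , 521, 999]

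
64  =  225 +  - 161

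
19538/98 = 199 + 18/49 = 199.37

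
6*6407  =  38442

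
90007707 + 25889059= 115896766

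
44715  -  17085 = 27630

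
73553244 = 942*78082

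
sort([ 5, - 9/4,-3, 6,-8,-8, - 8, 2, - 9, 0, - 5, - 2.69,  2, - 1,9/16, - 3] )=[  -  9,- 8, - 8, - 8 ,- 5, - 3, - 3, - 2.69, -9/4,-1,0, 9/16 , 2,2,  5,6] 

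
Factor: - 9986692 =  - 2^2 * 23^1 *73^1*1487^1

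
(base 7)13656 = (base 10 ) 3765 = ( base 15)11b0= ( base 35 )32k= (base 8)7265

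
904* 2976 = 2690304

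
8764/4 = 2191 = 2191.00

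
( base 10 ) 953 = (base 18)2GH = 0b1110111001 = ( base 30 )11n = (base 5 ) 12303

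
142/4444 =71/2222 =0.03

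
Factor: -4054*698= - 2^2 * 349^1*2027^1= - 2829692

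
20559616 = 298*68992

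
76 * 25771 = 1958596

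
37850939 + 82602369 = 120453308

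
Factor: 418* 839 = 350702= 2^1*11^1 * 19^1 * 839^1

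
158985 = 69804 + 89181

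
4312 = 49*88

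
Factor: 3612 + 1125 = 4737 = 3^1*1579^1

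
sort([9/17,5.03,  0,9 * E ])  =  [0,9/17,5.03,9*E ]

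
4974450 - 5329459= -355009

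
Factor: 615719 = 13^1*47363^1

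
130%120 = 10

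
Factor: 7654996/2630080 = 1913749/657520 =2^( - 4)*5^( - 1)*8219^( - 1 ) * 1913749^1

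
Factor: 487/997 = 487^1*997^( - 1)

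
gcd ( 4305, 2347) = 1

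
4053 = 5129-1076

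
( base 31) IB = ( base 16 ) 239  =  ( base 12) 3b5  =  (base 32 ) HP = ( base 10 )569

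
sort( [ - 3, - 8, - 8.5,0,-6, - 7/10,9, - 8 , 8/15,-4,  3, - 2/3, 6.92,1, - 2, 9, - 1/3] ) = [ - 8.5, - 8,-8, - 6, - 4, - 3,-2, - 7/10, - 2/3, - 1/3,0,8/15, 1,  3, 6.92,9 , 9] 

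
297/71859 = 99/23953 = 0.00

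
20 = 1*20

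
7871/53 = 7871/53 = 148.51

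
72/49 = 1 + 23/49 = 1.47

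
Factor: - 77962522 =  - 2^1*11^1*3543751^1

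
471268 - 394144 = 77124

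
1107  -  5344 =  - 4237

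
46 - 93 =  -47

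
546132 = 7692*71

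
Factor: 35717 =11^1*17^1*191^1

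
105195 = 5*21039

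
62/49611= 62/49611 = 0.00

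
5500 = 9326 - 3826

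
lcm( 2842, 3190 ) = 156310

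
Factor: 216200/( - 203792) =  - 575/542 = -2^( - 1)*5^2 * 23^1*271^ (- 1) 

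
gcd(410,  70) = 10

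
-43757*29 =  - 1268953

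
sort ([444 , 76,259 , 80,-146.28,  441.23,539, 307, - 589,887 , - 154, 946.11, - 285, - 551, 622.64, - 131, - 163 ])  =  [ - 589, - 551,-285, - 163, - 154,  -  146.28, - 131, 76, 80,  259,307,441.23,444,  539 , 622.64,887, 946.11] 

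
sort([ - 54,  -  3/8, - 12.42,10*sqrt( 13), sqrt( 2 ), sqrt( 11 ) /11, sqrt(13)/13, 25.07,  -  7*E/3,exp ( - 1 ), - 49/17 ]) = [ - 54, - 12.42, - 7*E/3, - 49/17,  -  3/8,sqrt(13)/13, sqrt(11)/11,  exp( - 1), sqrt( 2 ),25.07, 10*sqrt(13)] 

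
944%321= 302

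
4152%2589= 1563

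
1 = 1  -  0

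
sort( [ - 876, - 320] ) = [ - 876, - 320]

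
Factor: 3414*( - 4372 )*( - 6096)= 90988944768  =  2^7*3^2 * 127^1  *  569^1*1093^1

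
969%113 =65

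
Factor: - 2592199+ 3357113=2^1*382457^1= 764914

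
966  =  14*69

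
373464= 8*46683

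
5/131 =5/131 =0.04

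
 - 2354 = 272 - 2626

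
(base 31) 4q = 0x96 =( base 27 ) 5f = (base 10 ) 150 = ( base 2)10010110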